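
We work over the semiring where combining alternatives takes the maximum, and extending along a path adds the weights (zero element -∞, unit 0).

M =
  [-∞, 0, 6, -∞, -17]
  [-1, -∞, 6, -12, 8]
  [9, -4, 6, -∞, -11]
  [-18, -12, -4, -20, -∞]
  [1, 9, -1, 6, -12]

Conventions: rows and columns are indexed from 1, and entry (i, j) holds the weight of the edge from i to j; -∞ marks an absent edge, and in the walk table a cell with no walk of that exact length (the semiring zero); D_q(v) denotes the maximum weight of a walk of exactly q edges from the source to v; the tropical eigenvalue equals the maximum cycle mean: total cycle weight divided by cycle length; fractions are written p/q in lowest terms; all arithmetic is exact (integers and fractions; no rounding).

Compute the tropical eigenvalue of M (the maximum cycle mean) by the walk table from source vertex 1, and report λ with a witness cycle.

q=0: [0, -∞, -∞, -∞, -∞]
q=1: [-∞, 0, 6, -∞, -17]
q=2: [15, 2, 12, -11, 8]
q=3: [21, 17, 21, 14, 10]
q=4: [30, 21, 27, 16, 25]
q=5: [36, 34, 36, 31, 29]
Optimal cycle mean attained by: cycle 2->5->2, total 8 + 9, length 2.
Answer: λ = 17/2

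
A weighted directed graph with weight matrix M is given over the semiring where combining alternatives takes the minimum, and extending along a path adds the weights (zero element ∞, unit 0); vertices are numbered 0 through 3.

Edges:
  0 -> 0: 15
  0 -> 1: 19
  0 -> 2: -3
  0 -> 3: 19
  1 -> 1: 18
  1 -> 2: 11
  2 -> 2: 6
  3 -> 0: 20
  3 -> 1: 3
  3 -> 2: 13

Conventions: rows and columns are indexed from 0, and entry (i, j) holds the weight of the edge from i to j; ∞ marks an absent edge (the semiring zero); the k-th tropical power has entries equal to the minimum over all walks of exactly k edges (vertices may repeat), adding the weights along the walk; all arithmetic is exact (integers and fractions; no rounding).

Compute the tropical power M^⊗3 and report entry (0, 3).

M^⊗2:
  [30, 22, 3, 34]
  [∞, 36, 17, ∞]
  [∞, ∞, 12, ∞]
  [35, 21, 14, 39]
M^⊗3:
  [45, 37, 9, 49]
  [∞, 54, 23, ∞]
  [∞, ∞, 18, ∞]
  [50, 39, 20, 54]
Key observation: the optimum is the walk 0->0->0->3, with weight 15 + 15 + 19 = 49.
Optimal value attained by: walk 0->0->0->3.
Answer: (M^⊗3)[0][3] = 49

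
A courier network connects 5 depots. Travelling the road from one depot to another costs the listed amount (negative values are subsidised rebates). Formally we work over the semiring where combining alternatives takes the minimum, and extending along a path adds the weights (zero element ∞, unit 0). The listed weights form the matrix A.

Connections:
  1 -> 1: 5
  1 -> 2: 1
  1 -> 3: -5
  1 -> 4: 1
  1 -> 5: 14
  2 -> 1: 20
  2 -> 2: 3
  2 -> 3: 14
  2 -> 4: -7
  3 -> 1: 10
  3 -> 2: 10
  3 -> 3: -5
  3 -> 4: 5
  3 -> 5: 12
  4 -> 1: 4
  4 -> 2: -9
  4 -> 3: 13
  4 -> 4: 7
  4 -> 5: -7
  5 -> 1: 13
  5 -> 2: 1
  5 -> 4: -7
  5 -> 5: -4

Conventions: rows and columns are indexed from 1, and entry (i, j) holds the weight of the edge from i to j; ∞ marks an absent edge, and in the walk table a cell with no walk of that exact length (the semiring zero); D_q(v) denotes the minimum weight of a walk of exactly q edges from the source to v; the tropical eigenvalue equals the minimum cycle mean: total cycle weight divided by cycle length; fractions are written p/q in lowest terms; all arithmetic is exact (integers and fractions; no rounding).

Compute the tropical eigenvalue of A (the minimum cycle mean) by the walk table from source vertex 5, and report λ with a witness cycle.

q=0: [∞, ∞, ∞, ∞, 0]
q=1: [13, 1, ∞, -7, -4]
q=2: [-3, -16, 6, -11, -14]
q=3: [-7, -20, -8, -23, -18]
q=4: [-19, -32, -13, -27, -30]
q=5: [-23, -36, -24, -39, -34]
Optimal cycle mean attained by: cycle 2->4->2, total (-7) + (-9), length 2.
Answer: λ = -8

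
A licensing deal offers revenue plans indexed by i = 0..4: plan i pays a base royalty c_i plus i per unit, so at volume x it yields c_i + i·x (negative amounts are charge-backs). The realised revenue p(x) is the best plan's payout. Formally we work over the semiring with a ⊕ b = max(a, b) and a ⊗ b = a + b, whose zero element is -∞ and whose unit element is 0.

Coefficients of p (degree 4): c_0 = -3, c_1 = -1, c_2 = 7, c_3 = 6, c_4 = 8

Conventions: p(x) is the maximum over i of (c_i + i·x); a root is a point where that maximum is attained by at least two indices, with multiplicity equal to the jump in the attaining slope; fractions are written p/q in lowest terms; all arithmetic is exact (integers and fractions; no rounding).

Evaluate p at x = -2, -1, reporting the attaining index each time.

p(-2) = max(-3+0·(-2)=-3, -1+1·(-2)=-3, 7+2·(-2)=3, 6+3·(-2)=0, 8+4·(-2)=0) = 3 (attained by i=2)
p(-1) = max(-3+0·(-1)=-3, -1+1·(-1)=-2, 7+2·(-1)=5, 6+3·(-1)=3, 8+4·(-1)=4) = 5 (attained by i=2)
Answer: p(-2) = 3; p(-1) = 5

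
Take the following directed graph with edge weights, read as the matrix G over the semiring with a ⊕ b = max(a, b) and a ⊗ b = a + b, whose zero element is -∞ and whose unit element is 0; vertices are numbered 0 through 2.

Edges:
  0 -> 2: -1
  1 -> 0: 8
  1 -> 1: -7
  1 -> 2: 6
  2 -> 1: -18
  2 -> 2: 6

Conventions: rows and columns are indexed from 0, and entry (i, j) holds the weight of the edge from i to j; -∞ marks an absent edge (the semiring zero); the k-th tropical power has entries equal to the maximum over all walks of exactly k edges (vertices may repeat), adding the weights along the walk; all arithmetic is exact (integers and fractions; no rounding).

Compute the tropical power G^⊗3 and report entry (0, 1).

G^⊗2:
  [-∞, -19, 5]
  [1, -12, 12]
  [-10, -12, 12]
G^⊗3:
  [-11, -13, 11]
  [-4, -6, 18]
  [-4, -6, 18]
Key observation: the optimum is the walk 0->2->2->1, with weight (-1) + 6 + (-18) = -13.
Optimal value attained by: walk 0->2->2->1.
Answer: (G^⊗3)[0][1] = -13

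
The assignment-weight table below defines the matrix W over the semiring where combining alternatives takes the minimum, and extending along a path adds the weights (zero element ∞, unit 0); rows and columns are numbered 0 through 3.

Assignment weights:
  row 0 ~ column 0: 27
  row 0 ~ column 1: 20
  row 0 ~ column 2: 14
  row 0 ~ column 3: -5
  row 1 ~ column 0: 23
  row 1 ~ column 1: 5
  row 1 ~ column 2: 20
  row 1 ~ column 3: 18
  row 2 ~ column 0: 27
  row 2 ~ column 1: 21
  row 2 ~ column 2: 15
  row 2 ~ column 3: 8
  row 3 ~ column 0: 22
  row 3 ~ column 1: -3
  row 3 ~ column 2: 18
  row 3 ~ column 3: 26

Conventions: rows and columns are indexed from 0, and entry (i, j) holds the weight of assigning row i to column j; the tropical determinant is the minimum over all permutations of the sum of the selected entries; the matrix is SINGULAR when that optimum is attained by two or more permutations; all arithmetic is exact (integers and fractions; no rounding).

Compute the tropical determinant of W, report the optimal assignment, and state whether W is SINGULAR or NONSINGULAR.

σ = (0, 1, 2, 3): 27 + 5 + 15 + 26 = 73
σ = (0, 1, 3, 2): 27 + 5 + 8 + 18 = 58
σ = (0, 2, 1, 3): 27 + 20 + 21 + 26 = 94
σ = (0, 2, 3, 1): 27 + 20 + 8 + (-3) = 52
σ = (0, 3, 1, 2): 27 + 18 + 21 + 18 = 84
σ = (0, 3, 2, 1): 27 + 18 + 15 + (-3) = 57
σ = (1, 0, 2, 3): 20 + 23 + 15 + 26 = 84
σ = (1, 0, 3, 2): 20 + 23 + 8 + 18 = 69
σ = (1, 2, 0, 3): 20 + 20 + 27 + 26 = 93
σ = (1, 2, 3, 0): 20 + 20 + 8 + 22 = 70
σ = (1, 3, 0, 2): 20 + 18 + 27 + 18 = 83
σ = (1, 3, 2, 0): 20 + 18 + 15 + 22 = 75
σ = (2, 0, 1, 3): 14 + 23 + 21 + 26 = 84
σ = (2, 0, 3, 1): 14 + 23 + 8 + (-3) = 42
σ = (2, 1, 0, 3): 14 + 5 + 27 + 26 = 72
σ = (2, 1, 3, 0): 14 + 5 + 8 + 22 = 49
σ = (2, 3, 0, 1): 14 + 18 + 27 + (-3) = 56
σ = (2, 3, 1, 0): 14 + 18 + 21 + 22 = 75
σ = (3, 0, 1, 2): (-5) + 23 + 21 + 18 = 57
σ = (3, 0, 2, 1): (-5) + 23 + 15 + (-3) = 30
σ = (3, 1, 0, 2): (-5) + 5 + 27 + 18 = 45
σ = (3, 1, 2, 0): (-5) + 5 + 15 + 22 = 37
σ = (3, 2, 0, 1): (-5) + 20 + 27 + (-3) = 39
σ = (3, 2, 1, 0): (-5) + 20 + 21 + 22 = 58
Optimal value attained by: σ = (3, 0, 2, 1).
Answer: det⊕(W) = 30; verdict: NONSINGULAR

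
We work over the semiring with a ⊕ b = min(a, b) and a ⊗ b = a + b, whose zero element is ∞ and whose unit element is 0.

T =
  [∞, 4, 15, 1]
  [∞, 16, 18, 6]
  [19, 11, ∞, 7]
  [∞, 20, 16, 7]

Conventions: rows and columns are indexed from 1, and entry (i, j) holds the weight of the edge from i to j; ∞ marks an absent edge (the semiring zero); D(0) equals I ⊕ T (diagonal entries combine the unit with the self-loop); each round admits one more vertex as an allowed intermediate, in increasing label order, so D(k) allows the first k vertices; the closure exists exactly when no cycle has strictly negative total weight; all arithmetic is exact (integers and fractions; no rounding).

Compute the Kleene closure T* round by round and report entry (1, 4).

D(0):
  [0, 4, 15, 1]
  [∞, 0, 18, 6]
  [19, 11, 0, 7]
  [∞, 20, 16, 0]
D(1):
  [0, 4, 15, 1]
  [∞, 0, 18, 6]
  [19, 11, 0, 7]
  [∞, 20, 16, 0]
D(2):
  [0, 4, 15, 1]
  [∞, 0, 18, 6]
  [19, 11, 0, 7]
  [∞, 20, 16, 0]
D(3):
  [0, 4, 15, 1]
  [37, 0, 18, 6]
  [19, 11, 0, 7]
  [35, 20, 16, 0]
D(4):
  [0, 4, 15, 1]
  [37, 0, 18, 6]
  [19, 11, 0, 7]
  [35, 20, 16, 0]
Answer: T*[1][4] = 1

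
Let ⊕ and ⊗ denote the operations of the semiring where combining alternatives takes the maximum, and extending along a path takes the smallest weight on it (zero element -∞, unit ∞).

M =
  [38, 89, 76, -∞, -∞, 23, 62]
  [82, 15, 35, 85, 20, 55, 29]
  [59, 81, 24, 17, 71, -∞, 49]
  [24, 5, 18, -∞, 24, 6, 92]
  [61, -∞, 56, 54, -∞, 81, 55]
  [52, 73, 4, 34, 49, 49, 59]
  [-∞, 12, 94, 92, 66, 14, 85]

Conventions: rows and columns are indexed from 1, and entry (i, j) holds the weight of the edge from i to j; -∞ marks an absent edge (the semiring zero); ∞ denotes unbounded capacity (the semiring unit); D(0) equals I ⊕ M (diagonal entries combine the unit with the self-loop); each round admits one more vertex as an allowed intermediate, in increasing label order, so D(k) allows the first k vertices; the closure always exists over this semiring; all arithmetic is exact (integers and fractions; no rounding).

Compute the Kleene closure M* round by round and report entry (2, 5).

D(0):
  [∞, 89, 76, -∞, -∞, 23, 62]
  [82, ∞, 35, 85, 20, 55, 29]
  [59, 81, ∞, 17, 71, -∞, 49]
  [24, 5, 18, ∞, 24, 6, 92]
  [61, -∞, 56, 54, ∞, 81, 55]
  [52, 73, 4, 34, 49, ∞, 59]
  [-∞, 12, 94, 92, 66, 14, ∞]
D(1):
  [∞, 89, 76, -∞, -∞, 23, 62]
  [82, ∞, 76, 85, 20, 55, 62]
  [59, 81, ∞, 17, 71, 23, 59]
  [24, 24, 24, ∞, 24, 23, 92]
  [61, 61, 61, 54, ∞, 81, 61]
  [52, 73, 52, 34, 49, ∞, 59]
  [-∞, 12, 94, 92, 66, 14, ∞]
D(2):
  [∞, 89, 76, 85, 20, 55, 62]
  [82, ∞, 76, 85, 20, 55, 62]
  [81, 81, ∞, 81, 71, 55, 62]
  [24, 24, 24, ∞, 24, 24, 92]
  [61, 61, 61, 61, ∞, 81, 61]
  [73, 73, 73, 73, 49, ∞, 62]
  [12, 12, 94, 92, 66, 14, ∞]
D(3):
  [∞, 89, 76, 85, 71, 55, 62]
  [82, ∞, 76, 85, 71, 55, 62]
  [81, 81, ∞, 81, 71, 55, 62]
  [24, 24, 24, ∞, 24, 24, 92]
  [61, 61, 61, 61, ∞, 81, 61]
  [73, 73, 73, 73, 71, ∞, 62]
  [81, 81, 94, 92, 71, 55, ∞]
D(4):
  [∞, 89, 76, 85, 71, 55, 85]
  [82, ∞, 76, 85, 71, 55, 85]
  [81, 81, ∞, 81, 71, 55, 81]
  [24, 24, 24, ∞, 24, 24, 92]
  [61, 61, 61, 61, ∞, 81, 61]
  [73, 73, 73, 73, 71, ∞, 73]
  [81, 81, 94, 92, 71, 55, ∞]
D(5):
  [∞, 89, 76, 85, 71, 71, 85]
  [82, ∞, 76, 85, 71, 71, 85]
  [81, 81, ∞, 81, 71, 71, 81]
  [24, 24, 24, ∞, 24, 24, 92]
  [61, 61, 61, 61, ∞, 81, 61]
  [73, 73, 73, 73, 71, ∞, 73]
  [81, 81, 94, 92, 71, 71, ∞]
D(6):
  [∞, 89, 76, 85, 71, 71, 85]
  [82, ∞, 76, 85, 71, 71, 85]
  [81, 81, ∞, 81, 71, 71, 81]
  [24, 24, 24, ∞, 24, 24, 92]
  [73, 73, 73, 73, ∞, 81, 73]
  [73, 73, 73, 73, 71, ∞, 73]
  [81, 81, 94, 92, 71, 71, ∞]
D(7):
  [∞, 89, 85, 85, 71, 71, 85]
  [82, ∞, 85, 85, 71, 71, 85]
  [81, 81, ∞, 81, 71, 71, 81]
  [81, 81, 92, ∞, 71, 71, 92]
  [73, 73, 73, 73, ∞, 81, 73]
  [73, 73, 73, 73, 71, ∞, 73]
  [81, 81, 94, 92, 71, 71, ∞]
Answer: M*[2][5] = 71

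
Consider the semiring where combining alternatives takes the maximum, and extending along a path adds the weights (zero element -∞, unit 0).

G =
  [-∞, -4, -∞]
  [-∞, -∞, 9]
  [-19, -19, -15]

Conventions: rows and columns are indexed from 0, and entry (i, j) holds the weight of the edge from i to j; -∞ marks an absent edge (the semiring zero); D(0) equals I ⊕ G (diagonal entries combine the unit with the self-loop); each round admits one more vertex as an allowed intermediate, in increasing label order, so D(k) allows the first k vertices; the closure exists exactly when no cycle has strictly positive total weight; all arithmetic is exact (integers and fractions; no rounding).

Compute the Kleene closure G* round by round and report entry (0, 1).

D(0):
  [0, -4, -∞]
  [-∞, 0, 9]
  [-19, -19, 0]
D(1):
  [0, -4, -∞]
  [-∞, 0, 9]
  [-19, -19, 0]
D(2):
  [0, -4, 5]
  [-∞, 0, 9]
  [-19, -19, 0]
D(3):
  [0, -4, 5]
  [-10, 0, 9]
  [-19, -19, 0]
Answer: G*[0][1] = -4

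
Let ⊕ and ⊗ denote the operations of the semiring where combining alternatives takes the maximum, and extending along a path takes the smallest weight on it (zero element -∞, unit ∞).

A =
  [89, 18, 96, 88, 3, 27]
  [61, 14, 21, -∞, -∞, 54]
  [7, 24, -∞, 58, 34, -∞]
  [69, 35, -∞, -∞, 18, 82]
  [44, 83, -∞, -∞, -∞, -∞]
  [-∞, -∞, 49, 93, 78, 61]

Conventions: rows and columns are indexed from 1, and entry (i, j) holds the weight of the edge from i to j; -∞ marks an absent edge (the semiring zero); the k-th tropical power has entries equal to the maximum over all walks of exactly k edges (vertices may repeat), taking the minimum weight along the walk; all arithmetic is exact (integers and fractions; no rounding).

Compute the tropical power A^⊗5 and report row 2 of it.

A^⊗2:
  [89, 35, 89, 88, 34, 82]
  [61, 21, 61, 61, 54, 54]
  [58, 35, 21, 7, 18, 58]
  [69, 18, 69, 82, 78, 61]
  [61, 18, 44, 44, 3, 54]
  [69, 78, 49, 61, 61, 82]
A^⊗3:
  [89, 35, 89, 88, 78, 82]
  [61, 54, 61, 61, 54, 61]
  [58, 21, 58, 58, 58, 58]
  [69, 78, 69, 69, 61, 82]
  [61, 35, 61, 61, 54, 54]
  [69, 61, 69, 82, 78, 61]
A^⊗4:
  [89, 78, 89, 88, 78, 82]
  [61, 54, 61, 61, 61, 61]
  [58, 58, 58, 58, 58, 58]
  [69, 61, 69, 82, 78, 69]
  [61, 54, 61, 61, 54, 61]
  [69, 78, 69, 69, 61, 82]
A^⊗5:
  [89, 78, 89, 88, 78, 82]
  [61, 61, 61, 61, 61, 61]
  [58, 58, 58, 58, 58, 58]
  [69, 78, 69, 69, 69, 82]
  [61, 54, 61, 61, 61, 61]
  [69, 61, 69, 82, 78, 69]
Answer: row 2 of A^⊗5 = [61, 61, 61, 61, 61, 61]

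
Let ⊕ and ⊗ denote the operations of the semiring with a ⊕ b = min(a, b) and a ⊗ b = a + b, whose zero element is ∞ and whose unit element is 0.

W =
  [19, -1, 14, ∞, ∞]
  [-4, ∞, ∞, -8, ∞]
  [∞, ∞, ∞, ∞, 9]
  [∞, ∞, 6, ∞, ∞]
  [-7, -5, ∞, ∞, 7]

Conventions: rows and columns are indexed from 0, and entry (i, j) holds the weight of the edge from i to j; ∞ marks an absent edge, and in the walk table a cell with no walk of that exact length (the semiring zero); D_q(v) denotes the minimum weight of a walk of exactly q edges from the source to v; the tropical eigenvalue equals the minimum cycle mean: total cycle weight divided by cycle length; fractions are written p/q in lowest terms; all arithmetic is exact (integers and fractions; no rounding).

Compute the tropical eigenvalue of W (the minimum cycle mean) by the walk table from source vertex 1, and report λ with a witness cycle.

q=0: [∞, 0, ∞, ∞, ∞]
q=1: [-4, ∞, ∞, -8, ∞]
q=2: [15, -5, -2, ∞, ∞]
q=3: [-9, 14, 29, -13, 7]
q=4: [0, -10, -7, 6, 14]
q=5: [-14, -1, 12, -18, 2]
Optimal cycle mean attained by: cycle 0->1->0, total (-1) + (-4), length 2.
Answer: λ = -5/2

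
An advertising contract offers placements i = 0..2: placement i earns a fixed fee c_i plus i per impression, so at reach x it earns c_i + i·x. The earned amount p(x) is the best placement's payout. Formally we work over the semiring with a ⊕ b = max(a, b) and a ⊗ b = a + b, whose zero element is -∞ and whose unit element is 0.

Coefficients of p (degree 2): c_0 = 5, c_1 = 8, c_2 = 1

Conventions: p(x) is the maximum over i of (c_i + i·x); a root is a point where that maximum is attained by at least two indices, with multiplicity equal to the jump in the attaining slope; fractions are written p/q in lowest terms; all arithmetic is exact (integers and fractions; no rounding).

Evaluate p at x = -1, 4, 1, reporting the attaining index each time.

p(-1) = max(5+0·(-1)=5, 8+1·(-1)=7, 1+2·(-1)=-1) = 7 (attained by i=1)
p(4) = max(5+0·4=5, 8+1·4=12, 1+2·4=9) = 12 (attained by i=1)
p(1) = max(5+0·1=5, 8+1·1=9, 1+2·1=3) = 9 (attained by i=1)
Answer: p(-1) = 7; p(4) = 12; p(1) = 9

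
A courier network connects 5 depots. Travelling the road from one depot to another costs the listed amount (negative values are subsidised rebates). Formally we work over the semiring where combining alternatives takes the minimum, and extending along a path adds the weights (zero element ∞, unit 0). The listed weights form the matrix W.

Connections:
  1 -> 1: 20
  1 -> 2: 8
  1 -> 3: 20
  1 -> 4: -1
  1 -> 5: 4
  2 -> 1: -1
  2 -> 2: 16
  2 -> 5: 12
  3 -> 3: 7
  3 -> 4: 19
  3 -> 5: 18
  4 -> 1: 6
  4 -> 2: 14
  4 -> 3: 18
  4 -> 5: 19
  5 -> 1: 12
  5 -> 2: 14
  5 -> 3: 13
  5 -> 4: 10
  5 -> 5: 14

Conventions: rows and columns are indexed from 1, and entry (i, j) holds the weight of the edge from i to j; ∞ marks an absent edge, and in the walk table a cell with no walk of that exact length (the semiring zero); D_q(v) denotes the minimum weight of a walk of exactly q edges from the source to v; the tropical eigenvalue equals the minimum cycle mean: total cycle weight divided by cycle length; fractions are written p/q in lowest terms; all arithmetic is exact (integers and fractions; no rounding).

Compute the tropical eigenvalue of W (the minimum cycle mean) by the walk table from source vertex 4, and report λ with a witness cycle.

q=0: [∞, ∞, ∞, 0, ∞]
q=1: [6, 14, 18, ∞, 19]
q=2: [13, 14, 25, 5, 10]
q=3: [11, 19, 23, 12, 17]
q=4: [18, 19, 30, 10, 15]
q=5: [16, 24, 28, 17, 22]
Optimal cycle mean attained by: cycle 1->4->1, total (-1) + 6, length 2.
Answer: λ = 5/2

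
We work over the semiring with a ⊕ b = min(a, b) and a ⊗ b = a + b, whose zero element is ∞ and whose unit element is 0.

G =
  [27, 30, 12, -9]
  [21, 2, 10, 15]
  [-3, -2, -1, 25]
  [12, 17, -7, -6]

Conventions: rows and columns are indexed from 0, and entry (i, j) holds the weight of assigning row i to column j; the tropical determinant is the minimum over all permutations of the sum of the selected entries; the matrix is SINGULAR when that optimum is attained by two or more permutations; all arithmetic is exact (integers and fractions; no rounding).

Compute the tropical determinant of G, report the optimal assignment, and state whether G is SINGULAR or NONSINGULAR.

σ = (0, 1, 2, 3): 27 + 2 + (-1) + (-6) = 22
σ = (0, 1, 3, 2): 27 + 2 + 25 + (-7) = 47
σ = (0, 2, 1, 3): 27 + 10 + (-2) + (-6) = 29
σ = (0, 2, 3, 1): 27 + 10 + 25 + 17 = 79
σ = (0, 3, 1, 2): 27 + 15 + (-2) + (-7) = 33
σ = (0, 3, 2, 1): 27 + 15 + (-1) + 17 = 58
σ = (1, 0, 2, 3): 30 + 21 + (-1) + (-6) = 44
σ = (1, 0, 3, 2): 30 + 21 + 25 + (-7) = 69
σ = (1, 2, 0, 3): 30 + 10 + (-3) + (-6) = 31
σ = (1, 2, 3, 0): 30 + 10 + 25 + 12 = 77
σ = (1, 3, 0, 2): 30 + 15 + (-3) + (-7) = 35
σ = (1, 3, 2, 0): 30 + 15 + (-1) + 12 = 56
σ = (2, 0, 1, 3): 12 + 21 + (-2) + (-6) = 25
σ = (2, 0, 3, 1): 12 + 21 + 25 + 17 = 75
σ = (2, 1, 0, 3): 12 + 2 + (-3) + (-6) = 5
σ = (2, 1, 3, 0): 12 + 2 + 25 + 12 = 51
σ = (2, 3, 0, 1): 12 + 15 + (-3) + 17 = 41
σ = (2, 3, 1, 0): 12 + 15 + (-2) + 12 = 37
σ = (3, 0, 1, 2): (-9) + 21 + (-2) + (-7) = 3
σ = (3, 0, 2, 1): (-9) + 21 + (-1) + 17 = 28
σ = (3, 1, 0, 2): (-9) + 2 + (-3) + (-7) = -17
σ = (3, 1, 2, 0): (-9) + 2 + (-1) + 12 = 4
σ = (3, 2, 0, 1): (-9) + 10 + (-3) + 17 = 15
σ = (3, 2, 1, 0): (-9) + 10 + (-2) + 12 = 11
Optimal value attained by: σ = (3, 1, 0, 2).
Answer: det⊕(G) = -17; verdict: NONSINGULAR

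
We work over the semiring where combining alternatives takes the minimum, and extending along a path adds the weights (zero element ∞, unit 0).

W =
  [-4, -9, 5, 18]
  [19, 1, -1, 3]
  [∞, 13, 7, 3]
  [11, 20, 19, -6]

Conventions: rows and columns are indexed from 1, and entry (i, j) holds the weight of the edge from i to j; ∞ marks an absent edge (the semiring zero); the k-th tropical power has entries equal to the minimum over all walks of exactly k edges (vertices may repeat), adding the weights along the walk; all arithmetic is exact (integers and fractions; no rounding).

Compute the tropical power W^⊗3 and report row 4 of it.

W^⊗2:
  [-8, -13, -10, -6]
  [14, 2, 0, -3]
  [14, 14, 12, -3]
  [5, 2, 13, -12]
W^⊗3:
  [-12, -17, -14, -12]
  [8, 3, 1, -9]
  [8, 5, 13, -9]
  [-1, -4, 1, -18]
Answer: row 4 of W^⊗3 = [-1, -4, 1, -18]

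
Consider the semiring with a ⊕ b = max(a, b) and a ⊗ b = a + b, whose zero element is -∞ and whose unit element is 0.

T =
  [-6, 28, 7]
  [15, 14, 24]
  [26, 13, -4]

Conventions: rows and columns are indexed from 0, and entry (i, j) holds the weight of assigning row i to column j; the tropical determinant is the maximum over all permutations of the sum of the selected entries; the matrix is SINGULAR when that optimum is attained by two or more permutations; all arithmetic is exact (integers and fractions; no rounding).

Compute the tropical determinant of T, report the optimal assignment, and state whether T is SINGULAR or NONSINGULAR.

σ = (0, 1, 2): (-6) + 14 + (-4) = 4
σ = (0, 2, 1): (-6) + 24 + 13 = 31
σ = (1, 0, 2): 28 + 15 + (-4) = 39
σ = (1, 2, 0): 28 + 24 + 26 = 78
σ = (2, 0, 1): 7 + 15 + 13 = 35
σ = (2, 1, 0): 7 + 14 + 26 = 47
Optimal value attained by: σ = (1, 2, 0).
Answer: det⊕(T) = 78; verdict: NONSINGULAR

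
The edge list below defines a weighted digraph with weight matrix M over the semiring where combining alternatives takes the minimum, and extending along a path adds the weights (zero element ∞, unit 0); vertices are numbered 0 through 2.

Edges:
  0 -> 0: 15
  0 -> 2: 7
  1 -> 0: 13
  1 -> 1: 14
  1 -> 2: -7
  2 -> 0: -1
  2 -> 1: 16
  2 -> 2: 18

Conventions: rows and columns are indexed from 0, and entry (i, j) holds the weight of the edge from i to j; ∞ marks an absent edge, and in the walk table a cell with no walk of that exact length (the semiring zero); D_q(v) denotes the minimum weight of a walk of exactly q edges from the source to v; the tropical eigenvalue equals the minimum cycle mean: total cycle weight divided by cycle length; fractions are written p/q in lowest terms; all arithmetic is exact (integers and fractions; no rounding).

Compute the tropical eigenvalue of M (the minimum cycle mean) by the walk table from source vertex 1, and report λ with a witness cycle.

q=0: [∞, 0, ∞]
q=1: [13, 14, -7]
q=2: [-8, 9, 7]
q=3: [6, 23, -1]
Optimal cycle mean attained by: cycle 0->2->0, total 7 + (-1), length 2.
Answer: λ = 3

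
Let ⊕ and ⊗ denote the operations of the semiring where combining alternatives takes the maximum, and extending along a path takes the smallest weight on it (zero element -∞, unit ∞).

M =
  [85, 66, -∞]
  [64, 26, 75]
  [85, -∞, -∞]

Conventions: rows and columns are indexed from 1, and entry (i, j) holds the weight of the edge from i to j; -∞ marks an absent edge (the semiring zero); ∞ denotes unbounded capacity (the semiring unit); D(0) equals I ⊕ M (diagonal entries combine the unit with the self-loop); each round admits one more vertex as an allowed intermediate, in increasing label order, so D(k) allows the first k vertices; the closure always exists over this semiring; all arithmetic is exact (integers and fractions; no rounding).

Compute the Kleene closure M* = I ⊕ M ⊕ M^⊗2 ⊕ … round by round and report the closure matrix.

D(0):
  [∞, 66, -∞]
  [64, ∞, 75]
  [85, -∞, ∞]
D(1):
  [∞, 66, -∞]
  [64, ∞, 75]
  [85, 66, ∞]
D(2):
  [∞, 66, 66]
  [64, ∞, 75]
  [85, 66, ∞]
D(3):
  [∞, 66, 66]
  [75, ∞, 75]
  [85, 66, ∞]
Answer: M* = [[∞, 66, 66], [75, ∞, 75], [85, 66, ∞]]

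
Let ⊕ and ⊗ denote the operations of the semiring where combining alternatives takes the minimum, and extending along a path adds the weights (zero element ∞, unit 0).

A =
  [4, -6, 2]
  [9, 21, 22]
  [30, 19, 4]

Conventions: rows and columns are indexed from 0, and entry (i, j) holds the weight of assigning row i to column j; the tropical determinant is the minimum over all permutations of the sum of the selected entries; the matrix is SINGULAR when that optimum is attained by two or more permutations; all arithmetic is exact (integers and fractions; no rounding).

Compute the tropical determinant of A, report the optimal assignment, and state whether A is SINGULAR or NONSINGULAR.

σ = (0, 1, 2): 4 + 21 + 4 = 29
σ = (0, 2, 1): 4 + 22 + 19 = 45
σ = (1, 0, 2): (-6) + 9 + 4 = 7
σ = (1, 2, 0): (-6) + 22 + 30 = 46
σ = (2, 0, 1): 2 + 9 + 19 = 30
σ = (2, 1, 0): 2 + 21 + 30 = 53
Optimal value attained by: σ = (1, 0, 2).
Answer: det⊕(A) = 7; verdict: NONSINGULAR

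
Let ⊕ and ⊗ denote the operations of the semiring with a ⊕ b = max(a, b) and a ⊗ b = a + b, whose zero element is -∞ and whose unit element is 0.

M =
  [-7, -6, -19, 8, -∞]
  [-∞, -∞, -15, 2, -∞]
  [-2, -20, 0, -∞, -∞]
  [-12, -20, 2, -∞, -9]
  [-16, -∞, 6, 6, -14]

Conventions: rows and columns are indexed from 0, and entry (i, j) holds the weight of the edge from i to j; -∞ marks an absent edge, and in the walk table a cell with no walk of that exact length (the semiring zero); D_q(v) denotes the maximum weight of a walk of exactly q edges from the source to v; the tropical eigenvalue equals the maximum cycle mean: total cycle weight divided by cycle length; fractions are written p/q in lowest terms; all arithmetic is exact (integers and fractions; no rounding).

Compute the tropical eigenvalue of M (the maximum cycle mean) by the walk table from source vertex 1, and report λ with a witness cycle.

q=0: [-∞, 0, -∞, -∞, -∞]
q=1: [-∞, -∞, -15, 2, -∞]
q=2: [-10, -18, 4, -∞, -7]
q=3: [2, -16, 4, -1, -21]
q=4: [2, -4, 4, 10, -10]
q=5: [2, -4, 12, 10, 1]
Optimal cycle mean attained by: cycle 0->3->2->0, total 8 + 2 + (-2), length 3.
Answer: λ = 8/3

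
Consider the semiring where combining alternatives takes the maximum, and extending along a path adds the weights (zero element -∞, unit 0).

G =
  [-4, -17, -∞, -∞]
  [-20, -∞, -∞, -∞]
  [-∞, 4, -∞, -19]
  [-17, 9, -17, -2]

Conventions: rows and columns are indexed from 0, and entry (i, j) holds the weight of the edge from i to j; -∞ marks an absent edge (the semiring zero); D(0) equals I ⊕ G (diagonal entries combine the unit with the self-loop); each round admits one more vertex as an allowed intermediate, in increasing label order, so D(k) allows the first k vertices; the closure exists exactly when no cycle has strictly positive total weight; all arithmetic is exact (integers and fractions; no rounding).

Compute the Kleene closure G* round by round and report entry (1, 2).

D(0):
  [0, -17, -∞, -∞]
  [-20, 0, -∞, -∞]
  [-∞, 4, 0, -19]
  [-17, 9, -17, 0]
D(1):
  [0, -17, -∞, -∞]
  [-20, 0, -∞, -∞]
  [-∞, 4, 0, -19]
  [-17, 9, -17, 0]
D(2):
  [0, -17, -∞, -∞]
  [-20, 0, -∞, -∞]
  [-16, 4, 0, -19]
  [-11, 9, -17, 0]
D(3):
  [0, -17, -∞, -∞]
  [-20, 0, -∞, -∞]
  [-16, 4, 0, -19]
  [-11, 9, -17, 0]
D(4):
  [0, -17, -∞, -∞]
  [-20, 0, -∞, -∞]
  [-16, 4, 0, -19]
  [-11, 9, -17, 0]
Answer: G*[1][2] = -∞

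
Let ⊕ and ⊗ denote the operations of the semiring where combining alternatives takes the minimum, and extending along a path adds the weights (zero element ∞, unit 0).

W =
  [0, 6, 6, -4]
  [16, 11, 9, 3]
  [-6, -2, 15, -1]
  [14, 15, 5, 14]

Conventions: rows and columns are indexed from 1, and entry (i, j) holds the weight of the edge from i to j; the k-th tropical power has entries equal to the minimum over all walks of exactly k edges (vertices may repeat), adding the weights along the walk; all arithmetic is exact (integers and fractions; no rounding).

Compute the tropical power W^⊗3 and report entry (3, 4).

W^⊗2:
  [0, 4, 1, -4]
  [3, 7, 8, 8]
  [-6, 0, 0, -10]
  [-1, 3, 19, 4]
W^⊗3:
  [-5, -1, 1, -4]
  [2, 6, 9, -1]
  [-6, -2, -5, -10]
  [-1, 5, 5, -5]
Key observation: the optimum is the walk 3->1->1->4, with weight (-6) + 0 + (-4) = -10.
Optimal value attained by: walk 3->1->1->4.
Answer: (W^⊗3)[3][4] = -10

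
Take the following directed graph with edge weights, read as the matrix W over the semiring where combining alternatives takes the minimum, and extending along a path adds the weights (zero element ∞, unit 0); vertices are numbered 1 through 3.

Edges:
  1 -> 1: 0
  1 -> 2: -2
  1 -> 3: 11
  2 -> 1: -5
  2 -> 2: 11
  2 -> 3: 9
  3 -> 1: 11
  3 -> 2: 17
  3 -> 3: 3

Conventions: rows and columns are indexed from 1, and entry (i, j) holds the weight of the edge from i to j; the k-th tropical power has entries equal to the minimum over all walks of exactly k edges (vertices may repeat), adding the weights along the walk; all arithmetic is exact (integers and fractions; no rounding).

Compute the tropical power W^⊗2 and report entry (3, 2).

W^⊗2:
  [-7, -2, 7]
  [-5, -7, 6]
  [11, 9, 6]
Key observation: the optimum is the walk 3->1->2, with weight 11 + (-2) = 9.
Optimal value attained by: walk 3->1->2.
Answer: (W^⊗2)[3][2] = 9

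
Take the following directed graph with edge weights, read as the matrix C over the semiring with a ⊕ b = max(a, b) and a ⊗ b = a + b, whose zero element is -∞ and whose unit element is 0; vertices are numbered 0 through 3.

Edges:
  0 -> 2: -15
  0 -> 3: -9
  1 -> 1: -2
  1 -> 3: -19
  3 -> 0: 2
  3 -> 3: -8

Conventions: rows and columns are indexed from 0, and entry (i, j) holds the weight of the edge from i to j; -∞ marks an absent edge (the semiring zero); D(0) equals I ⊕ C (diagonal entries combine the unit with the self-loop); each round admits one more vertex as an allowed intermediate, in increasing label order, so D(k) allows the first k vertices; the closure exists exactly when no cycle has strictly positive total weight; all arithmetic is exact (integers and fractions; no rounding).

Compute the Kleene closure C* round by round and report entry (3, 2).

D(0):
  [0, -∞, -15, -9]
  [-∞, 0, -∞, -19]
  [-∞, -∞, 0, -∞]
  [2, -∞, -∞, 0]
D(1):
  [0, -∞, -15, -9]
  [-∞, 0, -∞, -19]
  [-∞, -∞, 0, -∞]
  [2, -∞, -13, 0]
D(2):
  [0, -∞, -15, -9]
  [-∞, 0, -∞, -19]
  [-∞, -∞, 0, -∞]
  [2, -∞, -13, 0]
D(3):
  [0, -∞, -15, -9]
  [-∞, 0, -∞, -19]
  [-∞, -∞, 0, -∞]
  [2, -∞, -13, 0]
D(4):
  [0, -∞, -15, -9]
  [-17, 0, -32, -19]
  [-∞, -∞, 0, -∞]
  [2, -∞, -13, 0]
Answer: C*[3][2] = -13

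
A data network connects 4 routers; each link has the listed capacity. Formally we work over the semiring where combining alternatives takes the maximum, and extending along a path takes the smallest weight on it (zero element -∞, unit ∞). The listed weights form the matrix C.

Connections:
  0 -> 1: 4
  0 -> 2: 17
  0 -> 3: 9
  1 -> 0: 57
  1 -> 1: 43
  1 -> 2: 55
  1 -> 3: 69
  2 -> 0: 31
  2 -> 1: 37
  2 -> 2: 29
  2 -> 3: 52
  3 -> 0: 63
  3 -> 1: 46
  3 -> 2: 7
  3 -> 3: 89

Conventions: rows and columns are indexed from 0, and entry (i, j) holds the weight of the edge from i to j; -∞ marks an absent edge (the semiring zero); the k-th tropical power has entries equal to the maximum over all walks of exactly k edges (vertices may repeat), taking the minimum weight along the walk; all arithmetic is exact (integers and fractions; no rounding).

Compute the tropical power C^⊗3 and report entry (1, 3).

C^⊗2:
  [17, 17, 17, 17]
  [63, 46, 43, 69]
  [52, 46, 37, 52]
  [63, 46, 46, 89]
C^⊗3:
  [17, 17, 17, 17]
  [63, 46, 46, 69]
  [52, 46, 46, 52]
  [63, 46, 46, 89]
Key observation: the optimum is the walk 1->3->3->3, with weight 69 min 89 min 89 = 69.
Optimal value attained by: walk 1->3->3->3.
Answer: (C^⊗3)[1][3] = 69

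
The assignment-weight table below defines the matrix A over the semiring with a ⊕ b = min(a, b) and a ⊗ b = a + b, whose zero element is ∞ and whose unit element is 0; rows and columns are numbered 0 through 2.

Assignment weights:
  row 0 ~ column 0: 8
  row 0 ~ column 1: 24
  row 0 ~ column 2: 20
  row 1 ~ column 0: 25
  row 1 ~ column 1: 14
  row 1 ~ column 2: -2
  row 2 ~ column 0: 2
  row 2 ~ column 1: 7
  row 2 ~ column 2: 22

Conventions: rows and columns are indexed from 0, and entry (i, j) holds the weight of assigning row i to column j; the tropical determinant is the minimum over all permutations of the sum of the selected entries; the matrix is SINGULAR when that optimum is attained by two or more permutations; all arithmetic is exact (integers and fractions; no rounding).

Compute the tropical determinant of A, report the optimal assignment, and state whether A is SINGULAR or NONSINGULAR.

σ = (0, 1, 2): 8 + 14 + 22 = 44
σ = (0, 2, 1): 8 + (-2) + 7 = 13
σ = (1, 0, 2): 24 + 25 + 22 = 71
σ = (1, 2, 0): 24 + (-2) + 2 = 24
σ = (2, 0, 1): 20 + 25 + 7 = 52
σ = (2, 1, 0): 20 + 14 + 2 = 36
Optimal value attained by: σ = (0, 2, 1).
Answer: det⊕(A) = 13; verdict: NONSINGULAR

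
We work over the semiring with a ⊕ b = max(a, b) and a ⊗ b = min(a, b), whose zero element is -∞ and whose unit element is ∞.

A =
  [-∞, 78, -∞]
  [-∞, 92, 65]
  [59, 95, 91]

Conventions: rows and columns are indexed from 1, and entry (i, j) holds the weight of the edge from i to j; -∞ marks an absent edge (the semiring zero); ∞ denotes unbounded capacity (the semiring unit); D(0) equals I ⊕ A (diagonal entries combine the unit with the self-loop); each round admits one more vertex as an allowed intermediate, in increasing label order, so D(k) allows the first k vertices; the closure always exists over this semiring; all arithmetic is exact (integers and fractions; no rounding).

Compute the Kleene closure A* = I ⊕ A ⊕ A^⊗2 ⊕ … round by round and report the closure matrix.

D(0):
  [∞, 78, -∞]
  [-∞, ∞, 65]
  [59, 95, ∞]
D(1):
  [∞, 78, -∞]
  [-∞, ∞, 65]
  [59, 95, ∞]
D(2):
  [∞, 78, 65]
  [-∞, ∞, 65]
  [59, 95, ∞]
D(3):
  [∞, 78, 65]
  [59, ∞, 65]
  [59, 95, ∞]
Answer: A* = [[∞, 78, 65], [59, ∞, 65], [59, 95, ∞]]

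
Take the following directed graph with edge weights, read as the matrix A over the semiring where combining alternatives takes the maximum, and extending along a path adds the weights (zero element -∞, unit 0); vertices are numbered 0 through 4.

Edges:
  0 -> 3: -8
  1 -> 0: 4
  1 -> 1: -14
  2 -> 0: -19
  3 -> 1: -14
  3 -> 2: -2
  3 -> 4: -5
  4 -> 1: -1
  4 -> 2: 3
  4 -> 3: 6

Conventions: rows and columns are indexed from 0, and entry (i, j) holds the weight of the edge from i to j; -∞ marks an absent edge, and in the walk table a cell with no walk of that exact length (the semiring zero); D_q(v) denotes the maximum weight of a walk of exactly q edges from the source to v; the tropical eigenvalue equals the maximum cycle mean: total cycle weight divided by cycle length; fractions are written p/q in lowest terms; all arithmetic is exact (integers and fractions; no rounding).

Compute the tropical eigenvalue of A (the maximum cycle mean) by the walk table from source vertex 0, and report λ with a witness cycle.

q=0: [0, -∞, -∞, -∞, -∞]
q=1: [-∞, -∞, -∞, -8, -∞]
q=2: [-∞, -22, -10, -∞, -13]
q=3: [-18, -14, -10, -7, -∞]
q=4: [-10, -21, -9, -26, -12]
q=5: [-17, -13, -9, -6, -31]
Optimal cycle mean attained by: cycle 3->4->3, total (-5) + 6, length 2.
Answer: λ = 1/2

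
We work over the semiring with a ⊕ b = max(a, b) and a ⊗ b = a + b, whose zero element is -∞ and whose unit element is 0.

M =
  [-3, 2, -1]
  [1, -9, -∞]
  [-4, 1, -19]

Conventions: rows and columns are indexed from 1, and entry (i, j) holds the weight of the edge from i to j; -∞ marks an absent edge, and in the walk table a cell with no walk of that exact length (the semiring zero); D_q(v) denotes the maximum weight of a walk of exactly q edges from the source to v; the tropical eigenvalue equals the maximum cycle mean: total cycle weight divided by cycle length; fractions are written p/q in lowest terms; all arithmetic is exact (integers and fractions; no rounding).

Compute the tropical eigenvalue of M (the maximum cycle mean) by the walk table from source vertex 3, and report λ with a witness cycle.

q=0: [-∞, -∞, 0]
q=1: [-4, 1, -19]
q=2: [2, -2, -5]
q=3: [-1, 4, 1]
Optimal cycle mean attained by: cycle 1->2->1, total 2 + 1, length 2.
Answer: λ = 3/2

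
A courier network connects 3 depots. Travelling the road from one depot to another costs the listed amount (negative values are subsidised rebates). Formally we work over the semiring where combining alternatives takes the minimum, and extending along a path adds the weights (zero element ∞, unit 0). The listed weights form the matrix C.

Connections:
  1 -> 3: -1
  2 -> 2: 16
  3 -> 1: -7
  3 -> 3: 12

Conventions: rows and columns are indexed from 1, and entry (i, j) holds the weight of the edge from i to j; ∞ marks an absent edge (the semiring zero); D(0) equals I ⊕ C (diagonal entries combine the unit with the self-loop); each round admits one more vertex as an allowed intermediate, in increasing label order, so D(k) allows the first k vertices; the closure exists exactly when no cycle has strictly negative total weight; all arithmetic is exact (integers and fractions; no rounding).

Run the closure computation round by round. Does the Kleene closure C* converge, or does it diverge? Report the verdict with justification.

D(0):
  [0, ∞, -1]
  [∞, 0, ∞]
  [-7, ∞, 0]
Detection: at round 1, diagonal entry (3, 3) turns strictly negative.
Key observation: the cycle 3->1->3 has total weight (-7) + (-1), which is strictly negative.
Answer: DIVERGES — negative cycle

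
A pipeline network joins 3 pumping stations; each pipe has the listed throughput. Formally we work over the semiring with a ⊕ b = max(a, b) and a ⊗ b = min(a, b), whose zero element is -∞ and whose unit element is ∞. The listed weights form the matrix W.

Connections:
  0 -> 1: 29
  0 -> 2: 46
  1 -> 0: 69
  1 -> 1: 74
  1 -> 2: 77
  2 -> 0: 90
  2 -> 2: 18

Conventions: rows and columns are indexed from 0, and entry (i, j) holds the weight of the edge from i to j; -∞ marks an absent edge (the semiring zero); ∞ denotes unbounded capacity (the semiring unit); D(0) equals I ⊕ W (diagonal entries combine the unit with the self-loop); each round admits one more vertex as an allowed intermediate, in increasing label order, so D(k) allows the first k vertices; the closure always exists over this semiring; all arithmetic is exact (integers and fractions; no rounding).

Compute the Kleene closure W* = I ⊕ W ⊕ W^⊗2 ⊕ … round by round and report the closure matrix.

D(0):
  [∞, 29, 46]
  [69, ∞, 77]
  [90, -∞, ∞]
D(1):
  [∞, 29, 46]
  [69, ∞, 77]
  [90, 29, ∞]
D(2):
  [∞, 29, 46]
  [69, ∞, 77]
  [90, 29, ∞]
D(3):
  [∞, 29, 46]
  [77, ∞, 77]
  [90, 29, ∞]
Answer: W* = [[∞, 29, 46], [77, ∞, 77], [90, 29, ∞]]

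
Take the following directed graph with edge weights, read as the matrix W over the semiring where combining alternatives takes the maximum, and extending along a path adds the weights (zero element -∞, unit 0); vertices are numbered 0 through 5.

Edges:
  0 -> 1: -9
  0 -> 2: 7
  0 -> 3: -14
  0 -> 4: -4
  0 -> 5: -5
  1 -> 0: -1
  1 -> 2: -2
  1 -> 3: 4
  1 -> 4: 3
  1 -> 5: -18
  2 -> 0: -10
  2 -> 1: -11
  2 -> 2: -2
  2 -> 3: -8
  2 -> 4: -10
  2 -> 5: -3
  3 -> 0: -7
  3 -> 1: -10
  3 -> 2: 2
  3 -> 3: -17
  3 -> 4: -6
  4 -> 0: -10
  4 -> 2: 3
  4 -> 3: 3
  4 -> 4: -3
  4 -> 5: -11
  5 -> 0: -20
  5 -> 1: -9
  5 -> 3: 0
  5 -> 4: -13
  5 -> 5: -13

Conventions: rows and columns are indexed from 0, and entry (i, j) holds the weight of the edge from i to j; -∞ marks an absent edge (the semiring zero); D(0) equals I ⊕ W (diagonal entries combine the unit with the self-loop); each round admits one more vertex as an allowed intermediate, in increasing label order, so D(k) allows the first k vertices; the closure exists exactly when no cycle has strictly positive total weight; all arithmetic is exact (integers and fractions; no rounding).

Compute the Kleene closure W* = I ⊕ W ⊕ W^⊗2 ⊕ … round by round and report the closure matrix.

D(0):
  [0, -9, 7, -14, -4, -5]
  [-1, 0, -2, 4, 3, -18]
  [-10, -11, 0, -8, -10, -3]
  [-7, -10, 2, 0, -6, -∞]
  [-10, -∞, 3, 3, 0, -11]
  [-20, -9, -∞, 0, -13, 0]
D(1):
  [0, -9, 7, -14, -4, -5]
  [-1, 0, 6, 4, 3, -6]
  [-10, -11, 0, -8, -10, -3]
  [-7, -10, 2, 0, -6, -12]
  [-10, -19, 3, 3, 0, -11]
  [-20, -9, -13, 0, -13, 0]
D(2):
  [0, -9, 7, -5, -4, -5]
  [-1, 0, 6, 4, 3, -6]
  [-10, -11, 0, -7, -8, -3]
  [-7, -10, 2, 0, -6, -12]
  [-10, -19, 3, 3, 0, -11]
  [-10, -9, -3, 0, -6, 0]
D(3):
  [0, -4, 7, 0, -1, 4]
  [-1, 0, 6, 4, 3, 3]
  [-10, -11, 0, -7, -8, -3]
  [-7, -9, 2, 0, -6, -1]
  [-7, -8, 3, 3, 0, 0]
  [-10, -9, -3, 0, -6, 0]
D(4):
  [0, -4, 7, 0, -1, 4]
  [-1, 0, 6, 4, 3, 3]
  [-10, -11, 0, -7, -8, -3]
  [-7, -9, 2, 0, -6, -1]
  [-4, -6, 5, 3, 0, 2]
  [-7, -9, 2, 0, -6, 0]
D(5):
  [0, -4, 7, 2, -1, 4]
  [-1, 0, 8, 6, 3, 5]
  [-10, -11, 0, -5, -8, -3]
  [-7, -9, 2, 0, -6, -1]
  [-4, -6, 5, 3, 0, 2]
  [-7, -9, 2, 0, -6, 0]
D(6):
  [0, -4, 7, 4, -1, 4]
  [-1, 0, 8, 6, 3, 5]
  [-10, -11, 0, -3, -8, -3]
  [-7, -9, 2, 0, -6, -1]
  [-4, -6, 5, 3, 0, 2]
  [-7, -9, 2, 0, -6, 0]
Answer: W* = [[0, -4, 7, 4, -1, 4], [-1, 0, 8, 6, 3, 5], [-10, -11, 0, -3, -8, -3], [-7, -9, 2, 0, -6, -1], [-4, -6, 5, 3, 0, 2], [-7, -9, 2, 0, -6, 0]]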